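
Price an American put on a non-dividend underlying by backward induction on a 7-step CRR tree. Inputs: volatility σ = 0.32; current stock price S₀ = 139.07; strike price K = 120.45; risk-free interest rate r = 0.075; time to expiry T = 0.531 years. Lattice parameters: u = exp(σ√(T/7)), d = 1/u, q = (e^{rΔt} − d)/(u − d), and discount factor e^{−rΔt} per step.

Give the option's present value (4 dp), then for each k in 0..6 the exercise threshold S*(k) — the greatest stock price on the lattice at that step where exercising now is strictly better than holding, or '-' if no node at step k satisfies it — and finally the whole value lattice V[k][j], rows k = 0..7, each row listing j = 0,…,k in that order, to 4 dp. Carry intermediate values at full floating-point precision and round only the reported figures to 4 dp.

price = 3.8874
boundary = - - - - 97.7524 89.5057 97.7524
tree:
3.8874
6.3456 1.5719
10.0750 2.8378 0.3747
15.4538 5.0262 0.7696 0.0000
22.6976 8.6754 1.5805 0.0000 0.0000
30.9443 14.4344 3.2460 0.0000 0.0000 0.0000
38.4952 22.6976 6.6664 0.0000 0.0000 0.0000 0.0000
45.4091 30.9443 13.6912 0.0000 0.0000 0.0000 0.0000 0.0000

params: Δt=0.07586 u=1.09214 d=0.91564 q=0.51031 e^(-rΔt)=0.99433
t_7 payoffs: 45.4091 30.9443 13.6912 0.0000 0.0000 0.0000 0.0000 0.0000
t_6: node(6,0) S=81.9548 payoff=38.4952 vs cont=37.8119 → 38.4952 [stop]  node(6,1) S=97.7524 payoff=22.6976 vs cont=22.0143 → 22.6976 [stop]  node(6,2) S=116.5951 payoff=3.8549 vs cont=6.6664 → 6.6664 [wait]  node(6,3) S=139.0700 payoff=0.0000 vs cont=0.0000 → 0.0000 [wait]  node(6,4) S=165.8771 payoff=0.0000 vs cont=0.0000 → 0.0000 [wait]  node(6,5) S=197.8516 payoff=0.0000 vs cont=0.0000 → 0.0000 [wait]  node(6,6) S=235.9895 payoff=0.0000 vs cont=0.0000 → 0.0000 [wait]  ⇒ S*(6)=97.7524
t_5: node(5,0) S=89.5057 payoff=30.9443 vs cont=30.2609 → 30.9443 [stop]  node(5,1) S=106.7588 payoff=13.6912 vs cont=14.4344 → 14.4344 [wait]  node(5,2) S=127.3377 payoff=0.0000 vs cont=3.2460 → 3.2460 [wait]  node(5,3) S=151.8833 payoff=0.0000 vs cont=0.0000 → 0.0000 [wait]  node(5,4) S=181.1603 payoff=0.0000 vs cont=0.0000 → 0.0000 [wait]  node(5,5) S=216.0808 payoff=0.0000 vs cont=0.0000 → 0.0000 [wait]  ⇒ S*(5)=89.5057
t_4: node(4,0) S=97.7524 payoff=22.6976 vs cont=22.3914 → 22.6976 [stop]  node(4,1) S=116.5951 payoff=3.8549 vs cont=8.6754 → 8.6754 [wait]  node(4,2) S=139.0700 payoff=0.0000 vs cont=1.5805 → 1.5805 [wait]  node(4,3) S=165.8771 payoff=0.0000 vs cont=0.0000 → 0.0000 [wait]  node(4,4) S=197.8516 payoff=0.0000 vs cont=0.0000 → 0.0000 [wait]  ⇒ S*(4)=97.7524
t_3: node(3,0) S=106.7588 payoff=13.6912 vs cont=15.4538 → 15.4538 [wait]  node(3,1) S=127.3377 payoff=0.0000 vs cont=5.0262 → 5.0262 [wait]  node(3,2) S=151.8833 payoff=0.0000 vs cont=0.7696 → 0.7696 [wait]  node(3,3) S=181.1603 payoff=0.0000 vs cont=0.0000 → 0.0000 [wait]  ⇒ S*(3)=-
t_2: node(2,0) S=116.5951 payoff=3.8549 vs cont=10.0750 → 10.0750 [wait]  node(2,1) S=139.0700 payoff=0.0000 vs cont=2.8378 → 2.8378 [wait]  node(2,2) S=165.8771 payoff=0.0000 vs cont=0.3747 → 0.3747 [wait]  ⇒ S*(2)=-
t_1: node(1,0) S=127.3377 payoff=0.0000 vs cont=6.3456 → 6.3456 [wait]  node(1,1) S=151.8833 payoff=0.0000 vs cont=1.5719 → 1.5719 [wait]  ⇒ S*(1)=-
t_0: node(0,0) S=139.0700 payoff=0.0000 vs cont=3.8874 → 3.8874 [wait]  ⇒ S*(0)=-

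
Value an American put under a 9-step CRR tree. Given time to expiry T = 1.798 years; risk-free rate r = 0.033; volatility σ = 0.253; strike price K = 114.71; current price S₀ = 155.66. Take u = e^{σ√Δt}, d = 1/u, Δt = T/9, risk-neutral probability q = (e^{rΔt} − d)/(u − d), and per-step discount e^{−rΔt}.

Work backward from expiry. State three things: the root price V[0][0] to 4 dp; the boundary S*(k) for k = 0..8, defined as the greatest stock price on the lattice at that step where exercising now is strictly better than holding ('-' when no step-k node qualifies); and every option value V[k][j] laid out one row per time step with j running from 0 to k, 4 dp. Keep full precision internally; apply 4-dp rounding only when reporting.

Δt=0.19978, u=1.11972, d=0.89308, q=0.50094, disc=e^(-rΔt)=0.99343
k=9 terminal: V=max(K-S,0) → 58.4528 44.1757 26.2754 3.8323 0.0000 0.0000 0.0000 0.0000 0.0000 0.0000
k=8: j=0 S=62.9926 intr=51.7174 cont=50.9637 V=51.7174[EX]; j=1 S=78.9789 intr=35.7311 cont=34.9773 V=35.7311[EX]; j=2 S=99.0223 intr=15.6877 cont=14.9339 V=15.6877[EX]; j=3 S=124.1524 intr=0.0000 cont=1.9000 V=1.9000[hold]; j=4 S=155.6600 intr=0.0000 cont=0.0000 V=0.0000[hold]; j=5 S=195.1637 intr=0.0000 cont=0.0000 V=0.0000[hold]; j=6 S=244.6926 intr=0.0000 cont=0.0000 V=0.0000[hold]; j=7 S=306.7911 intr=0.0000 cont=0.0000 V=0.0000[hold]; j=8 S=384.6491 intr=0.0000 cont=0.0000 V=0.0000[hold]  S*(8)=99.0223
k=7: j=0 S=70.5343 intr=44.1757 cont=43.4220 V=44.1757[EX]; j=1 S=88.4346 intr=26.2754 cont=25.5216 V=26.2754[EX]; j=2 S=110.8777 intr=3.8323 cont=8.7231 V=8.7231[hold]; j=3 S=139.0164 intr=0.0000 cont=0.9420 V=0.9420[hold]; j=4 S=174.2962 intr=0.0000 cont=0.0000 V=0.0000[hold]; j=5 S=218.5294 intr=0.0000 cont=0.0000 V=0.0000[hold]; j=6 S=273.9882 intr=0.0000 cont=0.0000 V=0.0000[hold]; j=7 S=343.5214 intr=0.0000 cont=0.0000 V=0.0000[hold]  S*(7)=88.4346
k=6: j=0 S=78.9789 intr=35.7311 cont=34.9773 V=35.7311[EX]; j=1 S=99.0223 intr=15.6877 cont=17.3678 V=17.3678[hold]; j=2 S=124.1524 intr=0.0000 cont=4.7935 V=4.7935[hold]; j=3 S=155.6600 intr=0.0000 cont=0.4670 V=0.4670[hold]; j=4 S=195.1637 intr=0.0000 cont=0.0000 V=0.0000[hold]; j=5 S=244.6926 intr=0.0000 cont=0.0000 V=0.0000[hold]; j=6 S=306.7911 intr=0.0000 cont=0.0000 V=0.0000[hold]  S*(6)=78.9789
k=5: j=0 S=88.4346 intr=26.2754 cont=26.3578 V=26.3578[hold]; j=1 S=110.8777 intr=3.8323 cont=10.9961 V=10.9961[hold]; j=2 S=139.0164 intr=0.0000 cont=2.6089 V=2.6089[hold]; j=3 S=174.2962 intr=0.0000 cont=0.2315 V=0.2315[hold]; j=4 S=218.5294 intr=0.0000 cont=0.0000 V=0.0000[hold]; j=5 S=273.9882 intr=0.0000 cont=0.0000 V=0.0000[hold]  S*(5)=-
k=4: j=0 S=99.0223 intr=15.6877 cont=18.5398 V=18.5398[hold]; j=1 S=124.1524 intr=0.0000 cont=6.7499 V=6.7499[hold]; j=2 S=155.6600 intr=0.0000 cont=1.4087 V=1.4087[hold]; j=3 S=195.1637 intr=0.0000 cont=0.1148 V=0.1148[hold]; j=4 S=244.6926 intr=0.0000 cont=0.0000 V=0.0000[hold]  S*(4)=-
k=3: j=0 S=110.8777 intr=3.8323 cont=12.5507 V=12.5507[hold]; j=1 S=139.0164 intr=0.0000 cont=4.0475 V=4.0475[hold]; j=2 S=174.2962 intr=0.0000 cont=0.7555 V=0.7555[hold]; j=3 S=218.5294 intr=0.0000 cont=0.0569 V=0.0569[hold]  S*(3)=-
k=2: j=0 S=124.1524 intr=0.0000 cont=8.2366 V=8.2366[hold]; j=1 S=155.6600 intr=0.0000 cont=2.3826 V=2.3826[hold]; j=2 S=195.1637 intr=0.0000 cont=0.4029 V=0.4029[hold]  S*(2)=-
k=1: j=0 S=139.0164 intr=0.0000 cont=5.2692 V=5.2692[hold]; j=1 S=174.2962 intr=0.0000 cont=1.3817 V=1.3817[hold]  S*(1)=-
k=0: j=0 S=155.6600 intr=0.0000 cont=3.3000 V=3.3000[hold]  S*(0)=-

price = 3.3000
boundary = - - - - - - 78.9789 88.4346 99.0223
tree:
3.3000
5.2692 1.3817
8.2366 2.3826 0.4029
12.5507 4.0475 0.7555 0.0569
18.5398 6.7499 1.4087 0.1148 0.0000
26.3578 10.9961 2.6089 0.2315 0.0000 0.0000
35.7311 17.3678 4.7935 0.4670 0.0000 0.0000 0.0000
44.1757 26.2754 8.7231 0.9420 0.0000 0.0000 0.0000 0.0000
51.7174 35.7311 15.6877 1.9000 0.0000 0.0000 0.0000 0.0000 0.0000
58.4528 44.1757 26.2754 3.8323 0.0000 0.0000 0.0000 0.0000 0.0000 0.0000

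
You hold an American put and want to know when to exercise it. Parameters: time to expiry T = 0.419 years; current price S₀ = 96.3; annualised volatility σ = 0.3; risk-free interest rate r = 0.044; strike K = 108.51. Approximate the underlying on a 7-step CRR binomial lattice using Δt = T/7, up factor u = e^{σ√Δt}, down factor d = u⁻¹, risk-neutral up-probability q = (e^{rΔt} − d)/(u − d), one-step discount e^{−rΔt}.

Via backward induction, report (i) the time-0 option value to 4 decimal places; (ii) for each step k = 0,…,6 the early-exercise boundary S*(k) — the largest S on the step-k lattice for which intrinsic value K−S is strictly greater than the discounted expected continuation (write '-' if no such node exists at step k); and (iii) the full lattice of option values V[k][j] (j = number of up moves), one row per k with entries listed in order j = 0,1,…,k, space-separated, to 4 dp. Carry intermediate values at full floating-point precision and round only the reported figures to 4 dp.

params: Δt=0.05986 u=1.07616 d=0.92923 q=0.49961 e^(-rΔt)=0.99737
t_7 payoffs: 50.9005 41.7915 31.2422 19.0250 4.8760 0.0000 0.0000 0.0000
t_6: node(6,0) S=61.9970 payoff=46.5130 vs cont=46.2276 → 46.5130 [stop]  node(6,1) S=71.7997 payoff=36.7103 vs cont=36.4249 → 36.7103 [stop]  node(6,2) S=83.1523 payoff=25.3577 vs cont=25.0723 → 25.3577 [stop]  node(6,3) S=96.3000 payoff=12.2100 vs cont=11.9246 → 12.2100 [stop]  node(6,4) S=111.5265 payoff=0.0000 vs cont=2.4335 → 2.4335 [wait]  node(6,5) S=129.1606 payoff=0.0000 vs cont=0.0000 → 0.0000 [wait]  node(6,6) S=149.5830 payoff=0.0000 vs cont=0.0000 → 0.0000 [wait]  ⇒ S*(6)=96.3000
t_5: node(5,0) S=66.7185 payoff=41.7915 vs cont=41.5061 → 41.7915 [stop]  node(5,1) S=77.2678 payoff=31.2422 vs cont=30.9568 → 31.2422 [stop]  node(5,2) S=89.4850 payoff=19.0250 vs cont=18.7396 → 19.0250 [stop]  node(5,3) S=103.6340 payoff=4.8760 vs cont=7.3063 → 7.3063 [wait]  node(5,4) S=120.0202 payoff=0.0000 vs cont=1.2145 → 1.2145 [wait]  node(5,5) S=138.9972 payoff=0.0000 vs cont=0.0000 → 0.0000 [wait]  ⇒ S*(5)=89.4850
t_4: node(4,0) S=71.7997 payoff=36.7103 vs cont=36.4249 → 36.7103 [stop]  node(4,1) S=83.1523 payoff=25.3577 vs cont=25.0723 → 25.3577 [stop]  node(4,2) S=96.3000 payoff=12.2100 vs cont=13.1356 → 13.1356 [wait]  node(4,3) S=111.5265 payoff=0.0000 vs cont=4.2516 → 4.2516 [wait]  node(4,4) S=129.1606 payoff=0.0000 vs cont=0.6061 → 0.6061 [wait]  ⇒ S*(4)=83.1523
t_3: node(3,0) S=77.2678 payoff=31.2422 vs cont=30.9568 → 31.2422 [stop]  node(3,1) S=89.4850 payoff=19.0250 vs cont=19.2008 → 19.2008 [wait]  node(3,2) S=103.6340 payoff=4.8760 vs cont=8.6742 → 8.6742 [wait]  node(3,3) S=120.0202 payoff=0.0000 vs cont=2.4239 → 2.4239 [wait]  ⇒ S*(3)=77.2678
t_2: node(2,0) S=83.1523 payoff=25.3577 vs cont=25.1599 → 25.3577 [stop]  node(2,1) S=96.3000 payoff=12.2100 vs cont=13.9050 → 13.9050 [wait]  node(2,2) S=111.5265 payoff=0.0000 vs cont=5.5369 → 5.5369 [wait]  ⇒ S*(2)=83.1523
t_1: node(1,0) S=89.4850 payoff=19.0250 vs cont=19.5842 → 19.5842 [wait]  node(1,1) S=103.6340 payoff=4.8760 vs cont=9.6986 → 9.6986 [wait]  ⇒ S*(1)=-
t_0: node(0,0) S=96.3000 payoff=12.2100 vs cont=14.6068 → 14.6068 [wait]  ⇒ S*(0)=-

price = 14.6068
boundary = - - 83.1523 77.2678 83.1523 89.4850 96.3000
tree:
14.6068
19.5842 9.6986
25.3577 13.9050 5.5369
31.2422 19.2008 8.6742 2.4239
36.7103 25.3577 13.1356 4.2516 0.6061
41.7915 31.2422 19.0250 7.3063 1.2145 0.0000
46.5130 36.7103 25.3577 12.2100 2.4335 0.0000 0.0000
50.9005 41.7915 31.2422 19.0250 4.8760 0.0000 0.0000 0.0000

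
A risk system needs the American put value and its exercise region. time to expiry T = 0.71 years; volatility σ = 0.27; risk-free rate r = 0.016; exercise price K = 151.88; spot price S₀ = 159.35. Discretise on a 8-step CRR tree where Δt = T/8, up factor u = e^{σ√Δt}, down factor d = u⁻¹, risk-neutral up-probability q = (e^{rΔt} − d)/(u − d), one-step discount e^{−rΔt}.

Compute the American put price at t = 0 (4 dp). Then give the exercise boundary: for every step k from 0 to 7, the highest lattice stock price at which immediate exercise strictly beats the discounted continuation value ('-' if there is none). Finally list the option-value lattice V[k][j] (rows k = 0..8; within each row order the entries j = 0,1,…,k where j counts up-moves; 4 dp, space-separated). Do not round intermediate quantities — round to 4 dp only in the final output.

params: Δt=0.08875 u=1.08376 d=0.92271 q=0.48873 e^(-rΔt)=0.99858
t_8 payoffs: 68.1482 53.5342 36.3696 16.2091 0.0000 0.0000 0.0000 0.0000 0.0000
t_7: node(7,0) S=90.7451 payoff=61.1349 vs cont=60.9194 → 61.1349 [stop]  node(7,1) S=106.5831 payoff=45.2969 vs cont=45.0813 → 45.2969 [stop]  node(7,2) S=125.1855 payoff=26.6945 vs cont=26.4790 → 26.6945 [stop]  node(7,3) S=147.0345 payoff=4.8455 vs cont=8.2755 → 8.2755 [wait]  node(7,4) S=172.6970 payoff=0.0000 vs cont=0.0000 → 0.0000 [wait]  node(7,5) S=202.8384 payoff=0.0000 vs cont=0.0000 → 0.0000 [wait]  node(7,6) S=238.2405 payoff=0.0000 vs cont=0.0000 → 0.0000 [wait]  node(7,7) S=279.8215 payoff=0.0000 vs cont=0.0000 → 0.0000 [wait]  ⇒ S*(7)=125.1855
t_6: node(6,0) S=98.3458 payoff=53.5342 vs cont=53.3187 → 53.5342 [stop]  node(6,1) S=115.5104 payoff=36.3696 vs cont=36.1540 → 36.3696 [stop]  node(6,2) S=135.6709 payoff=16.2091 vs cont=17.6676 → 17.6676 [wait]  node(6,3) S=159.3500 payoff=0.0000 vs cont=4.2251 → 4.2251 [wait]  node(6,4) S=187.1619 payoff=0.0000 vs cont=0.0000 → 0.0000 [wait]  node(6,5) S=219.8279 payoff=0.0000 vs cont=0.0000 → 0.0000 [wait]  node(6,6) S=258.1953 payoff=0.0000 vs cont=0.0000 → 0.0000 [wait]  ⇒ S*(6)=115.5104
t_5: node(5,0) S=106.5831 payoff=45.2969 vs cont=45.0813 → 45.2969 [stop]  node(5,1) S=125.1855 payoff=26.6945 vs cont=27.1908 → 27.1908 [wait]  node(5,2) S=147.0345 payoff=4.8455 vs cont=11.0821 → 11.0821 [wait]  node(5,3) S=172.6970 payoff=0.0000 vs cont=2.1571 → 2.1571 [wait]  node(5,4) S=202.8384 payoff=0.0000 vs cont=0.0000 → 0.0000 [wait]  node(5,5) S=238.2405 payoff=0.0000 vs cont=0.0000 → 0.0000 [wait]  ⇒ S*(5)=106.5831
t_4: node(4,0) S=115.5104 payoff=36.3696 vs cont=36.3962 → 36.3962 [wait]  node(4,1) S=135.6709 payoff=16.2091 vs cont=19.2907 → 19.2907 [wait]  node(4,2) S=159.3500 payoff=0.0000 vs cont=6.7107 → 6.7107 [wait]  node(4,3) S=187.1619 payoff=0.0000 vs cont=1.1013 → 1.1013 [wait]  node(4,4) S=219.8279 payoff=0.0000 vs cont=0.0000 → 0.0000 [wait]  ⇒ S*(4)=-
t_3: node(3,0) S=125.1855 payoff=26.6945 vs cont=27.9965 → 27.9965 [wait]  node(3,1) S=147.0345 payoff=4.8455 vs cont=13.1239 → 13.1239 [wait]  node(3,2) S=172.6970 payoff=0.0000 vs cont=3.9636 → 3.9636 [wait]  node(3,3) S=202.8384 payoff=0.0000 vs cont=0.5623 → 0.5623 [wait]  ⇒ S*(3)=-
t_2: node(2,0) S=135.6709 payoff=16.2091 vs cont=20.6985 → 20.6985 [wait]  node(2,1) S=159.3500 payoff=0.0000 vs cont=8.6348 → 8.6348 [wait]  node(2,2) S=187.1619 payoff=0.0000 vs cont=2.2980 → 2.2980 [wait]  ⇒ S*(2)=-
t_1: node(1,0) S=147.0345 payoff=4.8455 vs cont=14.7816 → 14.7816 [wait]  node(1,1) S=172.6970 payoff=0.0000 vs cont=5.5300 → 5.5300 [wait]  ⇒ S*(1)=-
t_0: node(0,0) S=159.3500 payoff=0.0000 vs cont=10.2455 → 10.2455 [wait]  ⇒ S*(0)=-

price = 10.2455
boundary = - - - - - 106.5831 115.5104 125.1855
tree:
10.2455
14.7816 5.5300
20.6985 8.6348 2.2980
27.9965 13.1239 3.9636 0.5623
36.3962 19.2907 6.7107 1.1013 0.0000
45.2969 27.1908 11.0821 2.1571 0.0000 0.0000
53.5342 36.3696 17.6676 4.2251 0.0000 0.0000 0.0000
61.1349 45.2969 26.6945 8.2755 0.0000 0.0000 0.0000 0.0000
68.1482 53.5342 36.3696 16.2091 0.0000 0.0000 0.0000 0.0000 0.0000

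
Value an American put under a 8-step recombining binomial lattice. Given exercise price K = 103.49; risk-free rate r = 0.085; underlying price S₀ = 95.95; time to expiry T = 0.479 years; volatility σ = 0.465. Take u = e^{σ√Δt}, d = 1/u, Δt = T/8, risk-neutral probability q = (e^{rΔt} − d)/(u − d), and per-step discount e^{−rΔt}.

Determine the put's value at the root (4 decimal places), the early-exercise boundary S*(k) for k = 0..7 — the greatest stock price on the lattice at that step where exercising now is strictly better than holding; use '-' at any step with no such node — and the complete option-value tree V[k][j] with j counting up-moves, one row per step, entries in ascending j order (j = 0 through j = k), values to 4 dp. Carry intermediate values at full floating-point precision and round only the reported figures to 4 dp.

params: Δt=0.05987 u=1.12051 d=0.89245 q=0.49396 e^(-rΔt)=0.99492
t_8 payoffs: 64.8779 55.0109 42.6226 27.0687 7.5400 0.0000 0.0000 0.0000 0.0000
t_7: node(7,0) S=43.2652 payoff=60.2248 vs cont=59.6994 → 60.2248 [stop]  node(7,1) S=54.3212 payoff=49.1688 vs cont=48.6434 → 49.1688 [stop]  node(7,2) S=68.2024 payoff=35.2876 vs cont=34.7623 → 35.2876 [stop]  node(7,3) S=85.6308 payoff=17.8592 vs cont=17.3339 → 17.8592 [stop]  node(7,4) S=107.5128 payoff=0.0000 vs cont=3.7962 → 3.7962 [wait]  node(7,5) S=134.9865 payoff=0.0000 vs cont=0.0000 → 0.0000 [wait]  node(7,6) S=169.4809 payoff=0.0000 vs cont=0.0000 → 0.0000 [wait]  node(7,7) S=212.7899 payoff=0.0000 vs cont=0.0000 → 0.0000 [wait]  ⇒ S*(7)=85.6308
t_6: node(6,0) S=48.4791 payoff=55.0109 vs cont=54.4856 → 55.0109 [stop]  node(6,1) S=60.8674 payoff=42.6226 vs cont=42.0973 → 42.6226 [stop]  node(6,2) S=76.4213 payoff=27.0687 vs cont=26.5433 → 27.0687 [stop]  node(6,3) S=95.9500 payoff=7.5400 vs cont=10.8573 → 10.8573 [wait]  node(6,4) S=120.4690 payoff=0.0000 vs cont=1.9113 → 1.9113 [wait]  node(6,5) S=151.2535 payoff=0.0000 vs cont=0.0000 → 0.0000 [wait]  node(6,6) S=189.9047 payoff=0.0000 vs cont=0.0000 → 0.0000 [wait]  ⇒ S*(6)=76.4213
t_5: node(5,0) S=54.3212 payoff=49.1688 vs cont=48.6434 → 49.1688 [stop]  node(5,1) S=68.2024 payoff=35.2876 vs cont=34.7623 → 35.2876 [stop]  node(5,2) S=85.6308 payoff=17.8592 vs cont=18.9641 → 18.9641 [wait]  node(5,3) S=107.5128 payoff=0.0000 vs cont=6.4056 → 6.4056 [wait]  node(5,4) S=134.9865 payoff=0.0000 vs cont=0.9623 → 0.9623 [wait]  node(5,5) S=169.4809 payoff=0.0000 vs cont=0.0000 → 0.0000 [wait]  ⇒ S*(5)=68.2024
t_4: node(4,0) S=60.8674 payoff=42.6226 vs cont=42.0973 → 42.6226 [stop]  node(4,1) S=76.4213 payoff=27.0687 vs cont=27.0863 → 27.0863 [wait]  node(4,2) S=95.9500 payoff=7.5400 vs cont=12.6960 → 12.6960 [wait]  node(4,3) S=120.4690 payoff=0.0000 vs cont=3.6980 → 3.6980 [wait]  node(4,4) S=151.2535 payoff=0.0000 vs cont=0.4845 → 0.4845 [wait]  ⇒ S*(4)=60.8674
t_3: node(3,0) S=68.2024 payoff=35.2876 vs cont=34.7709 → 35.2876 [stop]  node(3,1) S=85.6308 payoff=17.8592 vs cont=19.8767 → 19.8767 [wait]  node(3,2) S=107.5128 payoff=0.0000 vs cont=8.2095 → 8.2095 [wait]  node(3,3) S=134.9865 payoff=0.0000 vs cont=2.0999 → 2.0999 [wait]  ⇒ S*(3)=68.2024
t_2: node(2,0) S=76.4213 payoff=27.0687 vs cont=27.5348 → 27.5348 [wait]  node(2,1) S=95.9500 payoff=7.5400 vs cont=14.0419 → 14.0419 [wait]  node(2,2) S=120.4690 payoff=0.0000 vs cont=5.1653 → 5.1653 [wait]  ⇒ S*(2)=-
t_1: node(1,0) S=85.6308 payoff=17.8592 vs cont=20.7639 → 20.7639 [wait]  node(1,1) S=107.5128 payoff=0.0000 vs cont=9.6082 → 9.6082 [wait]  ⇒ S*(1)=-
t_0: node(0,0) S=95.9500 payoff=7.5400 vs cont=15.1760 → 15.1760 [wait]  ⇒ S*(0)=-

price = 15.1760
boundary = - - - 68.2024 60.8674 68.2024 76.4213 85.6308
tree:
15.1760
20.7639 9.6082
27.5348 14.0419 5.1653
35.2876 19.8767 8.2095 2.0999
42.6226 27.0863 12.6960 3.6980 0.4845
49.1688 35.2876 18.9641 6.4056 0.9623 0.0000
55.0109 42.6226 27.0687 10.8573 1.9113 0.0000 0.0000
60.2248 49.1688 35.2876 17.8592 3.7962 0.0000 0.0000 0.0000
64.8779 55.0109 42.6226 27.0687 7.5400 0.0000 0.0000 0.0000 0.0000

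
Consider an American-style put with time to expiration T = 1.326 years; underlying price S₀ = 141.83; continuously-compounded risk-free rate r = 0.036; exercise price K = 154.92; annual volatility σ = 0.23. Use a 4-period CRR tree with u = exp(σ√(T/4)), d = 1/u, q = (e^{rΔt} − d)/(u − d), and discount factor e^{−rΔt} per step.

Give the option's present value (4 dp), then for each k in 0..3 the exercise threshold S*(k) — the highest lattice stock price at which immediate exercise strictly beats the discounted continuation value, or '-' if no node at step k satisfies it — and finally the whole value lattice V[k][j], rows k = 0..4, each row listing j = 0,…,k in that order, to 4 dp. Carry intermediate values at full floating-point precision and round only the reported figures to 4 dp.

Δt=0.33150  u=1.14159  d=0.87597  q=0.51214  discount=0.98814
step 4 (expiry): payoffs max(K−S,0) = 71.4131 46.0908 13.0900 0.0000 0.0000
step 3: (k=3,j=0): S=95.3309, (K−S)⁺=59.5891, hold=57.7512 ⇒ V=59.5891 exercise | (k=3,j=1): S=124.2386, (K−S)⁺=30.6814, hold=28.8435 ⇒ V=30.6814 exercise | (k=3,j=2): S=161.9122, (K−S)⁺=0.0000, hold=6.3103 ⇒ V=6.3103 continue | (k=3,j=3): S=211.0096, (K−S)⁺=0.0000, hold=0.0000 ⇒ V=0.0000 continue  boundary S*=124.2386
step 2: (k=2,j=0): S=108.8292, (K−S)⁺=46.0908, hold=44.2530 ⇒ V=46.0908 exercise | (k=2,j=1): S=141.8300, (K−S)⁺=13.0900, hold=17.9841 ⇒ V=17.9841 continue | (k=2,j=2): S=184.8378, (K−S)⁺=0.0000, hold=3.0420 ⇒ V=3.0420 continue  boundary S*=108.8292
step 1: (k=1,j=0): S=124.2386, (K−S)⁺=30.6814, hold=31.3202 ⇒ V=31.3202 continue | (k=1,j=1): S=161.9122, (K−S)⁺=0.0000, hold=10.2091 ⇒ V=10.2091 continue  boundary S*=-
step 0: (k=0,j=0): S=141.8300, (K−S)⁺=13.0900, hold=20.2651 ⇒ V=20.2651 continue  boundary S*=-

price = 20.2651
boundary = - - 108.8292 124.2386
tree:
20.2651
31.3202 10.2091
46.0908 17.9841 3.0420
59.5891 30.6814 6.3103 0.0000
71.4131 46.0908 13.0900 0.0000 0.0000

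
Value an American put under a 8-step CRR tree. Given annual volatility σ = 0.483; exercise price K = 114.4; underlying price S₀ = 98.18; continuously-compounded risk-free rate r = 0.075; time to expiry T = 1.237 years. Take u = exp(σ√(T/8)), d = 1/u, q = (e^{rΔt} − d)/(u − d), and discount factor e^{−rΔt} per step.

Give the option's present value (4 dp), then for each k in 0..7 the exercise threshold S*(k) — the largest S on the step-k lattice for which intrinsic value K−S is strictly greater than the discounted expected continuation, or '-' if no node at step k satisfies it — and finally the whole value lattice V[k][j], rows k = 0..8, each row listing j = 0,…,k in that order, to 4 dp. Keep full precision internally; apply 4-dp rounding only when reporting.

Δt=0.15463  u=1.20916  d=0.82702  q=0.48318  discount=0.98847
step 8 (expiry): payoffs max(K−S,0) = 92.9143 82.9864 68.4711 47.2487 16.2200 0.0000 0.0000 0.0000 0.0000
step 7: (k=7,j=0): S=25.9796, (K−S)⁺=88.4204, hold=87.1014 ⇒ V=88.4204 exercise | (k=7,j=1): S=37.9841, (K−S)⁺=76.4159, hold=75.0969 ⇒ V=76.4159 exercise | (k=7,j=2): S=55.5354, (K−S)⁺=58.8646, hold=57.5456 ⇒ V=58.8646 exercise | (k=7,j=3): S=81.1968, (K−S)⁺=33.2032, hold=31.8842 ⇒ V=33.2032 exercise | (k=7,j=4): S=118.7155, (K−S)⁺=0.0000, hold=8.2861 ⇒ V=8.2861 continue | (k=7,j=5): S=173.5705, (K−S)⁺=0.0000, hold=0.0000 ⇒ V=0.0000 continue | (k=7,j=6): S=253.7725, (K−S)⁺=0.0000, hold=0.0000 ⇒ V=0.0000 continue | (k=7,j=7): S=371.0335, (K−S)⁺=0.0000, hold=0.0000 ⇒ V=0.0000 continue  boundary S*=81.1968
step 6: (k=6,j=0): S=31.4136, (K−S)⁺=82.9864, hold=81.6674 ⇒ V=82.9864 exercise | (k=6,j=1): S=45.9289, (K−S)⁺=68.4711, hold=67.1521 ⇒ V=68.4711 exercise | (k=6,j=2): S=67.1513, (K−S)⁺=47.2487, hold=45.9297 ⇒ V=47.2487 exercise | (k=6,j=3): S=98.1800, (K−S)⁺=16.2200, hold=20.9197 ⇒ V=20.9197 continue | (k=6,j=4): S=143.5462, (K−S)⁺=0.0000, hold=4.2330 ⇒ V=4.2330 continue | (k=6,j=5): S=209.8748, (K−S)⁺=0.0000, hold=0.0000 ⇒ V=0.0000 continue | (k=6,j=6): S=306.8519, (K−S)⁺=0.0000, hold=0.0000 ⇒ V=0.0000 continue  boundary S*=67.1513
step 5: (k=5,j=0): S=37.9841, (K−S)⁺=76.4159, hold=75.0969 ⇒ V=76.4159 exercise | (k=5,j=1): S=55.5354, (K−S)⁺=58.8646, hold=57.5456 ⇒ V=58.8646 exercise | (k=5,j=2): S=81.1968, (K−S)⁺=33.2032, hold=34.1288 ⇒ V=34.1288 continue | (k=5,j=3): S=118.7155, (K−S)⁺=0.0000, hold=12.7087 ⇒ V=12.7087 continue | (k=5,j=4): S=173.5705, (K−S)⁺=0.0000, hold=2.1625 ⇒ V=2.1625 continue | (k=5,j=5): S=253.7725, (K−S)⁺=0.0000, hold=0.0000 ⇒ V=0.0000 continue  boundary S*=55.5354
step 4: (k=4,j=0): S=45.9289, (K−S)⁺=68.4711, hold=67.1521 ⇒ V=68.4711 exercise | (k=4,j=1): S=67.1513, (K−S)⁺=47.2487, hold=46.3718 ⇒ V=47.2487 exercise | (k=4,j=2): S=98.1800, (K−S)⁺=16.2200, hold=23.5048 ⇒ V=23.5048 continue | (k=4,j=3): S=143.5462, (K−S)⁺=0.0000, hold=7.5251 ⇒ V=7.5251 continue | (k=4,j=4): S=209.8748, (K−S)⁺=0.0000, hold=1.1047 ⇒ V=1.1047 continue  boundary S*=67.1513
step 3: (k=3,j=0): S=55.5354, (K−S)⁺=58.8646, hold=57.5456 ⇒ V=58.8646 exercise | (k=3,j=1): S=81.1968, (K−S)⁺=33.2032, hold=35.3635 ⇒ V=35.3635 continue | (k=3,j=2): S=118.7155, (K−S)⁺=0.0000, hold=15.6017 ⇒ V=15.6017 continue | (k=3,j=3): S=173.5705, (K−S)⁺=0.0000, hold=4.3719 ⇒ V=4.3719 continue  boundary S*=55.5354
step 2: (k=2,j=0): S=67.1513, (K−S)⁺=47.2487, hold=46.9615 ⇒ V=47.2487 exercise | (k=2,j=1): S=98.1800, (K−S)⁺=16.2200, hold=25.5173 ⇒ V=25.5173 continue | (k=2,j=2): S=143.5462, (K−S)⁺=0.0000, hold=10.0583 ⇒ V=10.0583 continue  boundary S*=67.1513
step 1: (k=1,j=0): S=81.1968, (K−S)⁺=33.2032, hold=36.3247 ⇒ V=36.3247 continue | (k=1,j=1): S=118.7155, (K−S)⁺=0.0000, hold=17.8397 ⇒ V=17.8397 continue  boundary S*=-
step 0: (k=0,j=0): S=98.1800, (K−S)⁺=16.2200, hold=27.0772 ⇒ V=27.0772 continue  boundary S*=-

price = 27.0772
boundary = - - 67.1513 55.5354 67.1513 55.5354 67.1513 81.1968
tree:
27.0772
36.3247 17.8397
47.2487 25.5173 10.0583
58.8646 35.3635 15.6017 4.3719
68.4711 47.2487 23.5048 7.5251 1.1047
76.4159 58.8646 34.1288 12.7087 2.1625 0.0000
82.9864 68.4711 47.2487 20.9197 4.2330 0.0000 0.0000
88.4204 76.4159 58.8646 33.2032 8.2861 0.0000 0.0000 0.0000
92.9143 82.9864 68.4711 47.2487 16.2200 0.0000 0.0000 0.0000 0.0000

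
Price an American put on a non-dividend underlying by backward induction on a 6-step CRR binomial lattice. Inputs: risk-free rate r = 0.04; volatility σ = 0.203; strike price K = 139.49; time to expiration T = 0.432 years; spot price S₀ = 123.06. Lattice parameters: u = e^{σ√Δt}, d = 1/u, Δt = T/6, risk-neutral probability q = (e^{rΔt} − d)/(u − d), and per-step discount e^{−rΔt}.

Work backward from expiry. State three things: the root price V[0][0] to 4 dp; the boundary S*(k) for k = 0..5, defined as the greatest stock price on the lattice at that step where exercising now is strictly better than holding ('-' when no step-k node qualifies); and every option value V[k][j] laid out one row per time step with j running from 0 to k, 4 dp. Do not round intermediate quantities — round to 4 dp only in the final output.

price = 16.9965
boundary = - 116.5361 110.3581 116.5361 123.0600 129.9491
tree:
16.9965
22.9539 11.4331
29.1319 16.5902 6.5987
34.9824 22.9539 10.6387 2.7981
40.5227 29.1319 16.4300 5.1974 0.5347
45.7693 34.9824 22.9539 9.5409 1.1008 0.0000
50.7378 40.5227 29.1319 16.4300 2.2662 0.0000 0.0000

Δt=0.07200  u=1.05598  d=0.94699  q=0.51285  discount=0.99712
step 6 (expiry): payoffs max(K−S,0) = 50.7378 40.5227 29.1319 16.4300 2.2662 0.0000 0.0000
step 5: (k=5,j=0): S=93.7207, (K−S)⁺=45.7693, hold=45.3682 ⇒ V=45.7693 exercise | (k=5,j=1): S=104.5076, (K−S)⁺=34.9824, hold=34.5812 ⇒ V=34.9824 exercise | (k=5,j=2): S=116.5361, (K−S)⁺=22.9539, hold=22.5527 ⇒ V=22.9539 exercise | (k=5,j=3): S=129.9491, (K−S)⁺=9.5409, hold=9.1398 ⇒ V=9.5409 exercise | (k=5,j=4): S=144.9058, (K−S)⁺=0.0000, hold=1.1008 ⇒ V=1.1008 continue | (k=5,j=5): S=161.5840, (K−S)⁺=0.0000, hold=0.0000 ⇒ V=0.0000 continue  boundary S*=129.9491
step 4: (k=4,j=0): S=98.9673, (K−S)⁺=40.5227, hold=40.1215 ⇒ V=40.5227 exercise | (k=4,j=1): S=110.3581, (K−S)⁺=29.1319, hold=28.7307 ⇒ V=29.1319 exercise | (k=4,j=2): S=123.0600, (K−S)⁺=16.4300, hold=16.0288 ⇒ V=16.4300 exercise | (k=4,j=3): S=137.2238, (K−S)⁺=2.2662, hold=5.1974 ⇒ V=5.1974 continue | (k=4,j=4): S=153.0178, (K−S)⁺=0.0000, hold=0.5347 ⇒ V=0.5347 continue  boundary S*=123.0600
step 3: (k=3,j=0): S=104.5076, (K−S)⁺=34.9824, hold=34.5812 ⇒ V=34.9824 exercise | (k=3,j=1): S=116.5361, (K−S)⁺=22.9539, hold=22.5527 ⇒ V=22.9539 exercise | (k=3,j=2): S=129.9491, (K−S)⁺=9.5409, hold=10.6387 ⇒ V=10.6387 continue | (k=3,j=3): S=144.9058, (K−S)⁺=0.0000, hold=2.7981 ⇒ V=2.7981 continue  boundary S*=116.5361
step 2: (k=2,j=0): S=110.3581, (K−S)⁺=29.1319, hold=28.7307 ⇒ V=29.1319 exercise | (k=2,j=1): S=123.0600, (K−S)⁺=16.4300, hold=16.5902 ⇒ V=16.5902 continue | (k=2,j=2): S=137.2238, (K−S)⁺=2.2662, hold=6.5987 ⇒ V=6.5987 continue  boundary S*=110.3581
step 1: (k=1,j=0): S=116.5361, (K−S)⁺=22.9539, hold=22.6346 ⇒ V=22.9539 exercise | (k=1,j=1): S=129.9491, (K−S)⁺=9.5409, hold=11.4331 ⇒ V=11.4331 continue  boundary S*=116.5361
step 0: (k=0,j=0): S=123.0600, (K−S)⁺=16.4300, hold=16.9965 ⇒ V=16.9965 continue  boundary S*=-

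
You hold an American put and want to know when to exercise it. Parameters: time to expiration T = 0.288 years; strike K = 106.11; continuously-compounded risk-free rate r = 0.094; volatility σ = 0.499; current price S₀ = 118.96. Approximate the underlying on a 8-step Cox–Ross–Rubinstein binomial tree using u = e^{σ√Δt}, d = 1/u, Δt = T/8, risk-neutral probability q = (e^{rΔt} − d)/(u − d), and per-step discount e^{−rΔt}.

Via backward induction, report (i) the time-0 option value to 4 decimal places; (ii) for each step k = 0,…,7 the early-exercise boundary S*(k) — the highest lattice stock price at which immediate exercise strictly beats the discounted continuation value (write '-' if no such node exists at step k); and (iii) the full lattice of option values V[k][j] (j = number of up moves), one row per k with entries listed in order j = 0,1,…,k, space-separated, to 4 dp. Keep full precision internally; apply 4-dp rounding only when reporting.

Δt=0.03600  u=1.09931  d=0.90967  q=0.49422  discount=0.99662
step 8 (expiry): payoffs max(K−S,0) = 50.3332 38.7052 24.6532 7.6717 0.0000 0.0000 0.0000 0.0000 0.0000
step 7: (k=7,j=0): S=61.3158, (K−S)⁺=44.7942, hold=44.4358 ⇒ V=44.7942 exercise | (k=7,j=1): S=74.0984, (K−S)⁺=32.0116, hold=31.6531 ⇒ V=32.0116 exercise | (k=7,j=2): S=89.5459, (K−S)⁺=16.5641, hold=16.2056 ⇒ V=16.5641 exercise | (k=7,j=3): S=108.2138, (K−S)⁺=0.0000, hold=3.8671 ⇒ V=3.8671 continue | (k=7,j=4): S=130.7734, (K−S)⁺=0.0000, hold=0.0000 ⇒ V=0.0000 continue | (k=7,j=5): S=158.0360, (K−S)⁺=0.0000, hold=0.0000 ⇒ V=0.0000 continue | (k=7,j=6): S=190.9822, (K−S)⁺=0.0000, hold=0.0000 ⇒ V=0.0000 continue | (k=7,j=7): S=230.7968, (K−S)⁺=0.0000, hold=0.0000 ⇒ V=0.0000 continue  boundary S*=89.5459
step 6: (k=6,j=0): S=67.4048, (K−S)⁺=38.7052, hold=38.3468 ⇒ V=38.7052 exercise | (k=6,j=1): S=81.4568, (K−S)⁺=24.6532, hold=24.2947 ⇒ V=24.6532 exercise | (k=6,j=2): S=98.4383, (K−S)⁺=7.6717, hold=10.2542 ⇒ V=10.2542 continue | (k=6,j=3): S=118.9600, (K−S)⁺=0.0000, hold=1.9493 ⇒ V=1.9493 continue | (k=6,j=4): S=143.7599, (K−S)⁺=0.0000, hold=0.0000 ⇒ V=0.0000 continue | (k=6,j=5): S=173.7299, (K−S)⁺=0.0000, hold=0.0000 ⇒ V=0.0000 continue | (k=6,j=6): S=209.9478, (K−S)⁺=0.0000, hold=0.0000 ⇒ V=0.0000 continue  boundary S*=81.4568
step 5: (k=5,j=0): S=74.0984, (K−S)⁺=32.0116, hold=31.6531 ⇒ V=32.0116 exercise | (k=5,j=1): S=89.5459, (K−S)⁺=16.5641, hold=17.4776 ⇒ V=17.4776 continue | (k=5,j=2): S=108.2138, (K−S)⁺=0.0000, hold=6.1289 ⇒ V=6.1289 continue | (k=5,j=3): S=130.7734, (K−S)⁺=0.0000, hold=0.9826 ⇒ V=0.9826 continue | (k=5,j=4): S=158.0360, (K−S)⁺=0.0000, hold=0.0000 ⇒ V=0.0000 continue | (k=5,j=5): S=190.9822, (K−S)⁺=0.0000, hold=0.0000 ⇒ V=0.0000 continue  boundary S*=74.0984
step 4: (k=4,j=0): S=81.4568, (K−S)⁺=24.6532, hold=24.7447 ⇒ V=24.7447 continue | (k=4,j=1): S=98.4383, (K−S)⁺=7.6717, hold=11.8287 ⇒ V=11.8287 continue | (k=4,j=2): S=118.9600, (K−S)⁺=0.0000, hold=3.5734 ⇒ V=3.5734 continue | (k=4,j=3): S=143.7599, (K−S)⁺=0.0000, hold=0.4953 ⇒ V=0.4953 continue | (k=4,j=4): S=173.7299, (K−S)⁺=0.0000, hold=0.0000 ⇒ V=0.0000 continue  boundary S*=-
step 3: (k=3,j=0): S=89.5459, (K−S)⁺=16.5641, hold=18.2993 ⇒ V=18.2993 continue | (k=3,j=1): S=108.2138, (K−S)⁺=0.0000, hold=7.7226 ⇒ V=7.7226 continue | (k=3,j=2): S=130.7734, (K−S)⁺=0.0000, hold=2.0452 ⇒ V=2.0452 continue | (k=3,j=3): S=158.0360, (K−S)⁺=0.0000, hold=0.2497 ⇒ V=0.2497 continue  boundary S*=-
step 2: (k=2,j=0): S=98.4383, (K−S)⁺=7.6717, hold=13.0279 ⇒ V=13.0279 continue | (k=2,j=1): S=118.9600, (K−S)⁺=0.0000, hold=4.9001 ⇒ V=4.9001 continue | (k=2,j=2): S=143.7599, (K−S)⁺=0.0000, hold=1.1539 ⇒ V=1.1539 continue  boundary S*=-
step 1: (k=1,j=0): S=108.2138, (K−S)⁺=0.0000, hold=8.9805 ⇒ V=8.9805 continue | (k=1,j=1): S=130.7734, (K−S)⁺=0.0000, hold=3.0383 ⇒ V=3.0383 continue  boundary S*=-
step 0: (k=0,j=0): S=118.9600, (K−S)⁺=0.0000, hold=6.0233 ⇒ V=6.0233 continue  boundary S*=-

price = 6.0233
boundary = - - - - - 74.0984 81.4568 89.5459
tree:
6.0233
8.9805 3.0383
13.0279 4.9001 1.1539
18.2993 7.7226 2.0452 0.2497
24.7447 11.8287 3.5734 0.4953 0.0000
32.0116 17.4776 6.1289 0.9826 0.0000 0.0000
38.7052 24.6532 10.2542 1.9493 0.0000 0.0000 0.0000
44.7942 32.0116 16.5641 3.8671 0.0000 0.0000 0.0000 0.0000
50.3332 38.7052 24.6532 7.6717 0.0000 0.0000 0.0000 0.0000 0.0000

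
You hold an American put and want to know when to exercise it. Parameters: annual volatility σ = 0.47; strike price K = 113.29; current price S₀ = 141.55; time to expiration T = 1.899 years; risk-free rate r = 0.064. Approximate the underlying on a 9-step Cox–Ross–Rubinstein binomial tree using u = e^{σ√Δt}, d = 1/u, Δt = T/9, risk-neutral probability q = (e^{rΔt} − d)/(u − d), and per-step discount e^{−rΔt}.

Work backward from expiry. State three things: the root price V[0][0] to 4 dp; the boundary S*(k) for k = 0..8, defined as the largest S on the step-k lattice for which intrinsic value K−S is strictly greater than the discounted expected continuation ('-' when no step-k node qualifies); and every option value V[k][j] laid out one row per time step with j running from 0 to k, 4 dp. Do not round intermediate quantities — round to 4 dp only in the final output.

price = 14.6658
boundary = - - - - 59.6850 48.0954 59.6850 74.0672 91.9152
tree:
14.6658
21.2248 7.9056
29.8819 12.3555 3.2610
40.7525 18.8367 5.6146 0.7782
53.6050 27.8479 9.5119 1.5096 0.0000
65.1946 39.6043 15.7754 2.9283 0.0000 0.0000
74.5337 53.6050 25.4106 5.6804 0.0000 0.0000 0.0000
82.0593 65.1946 39.2228 11.0190 0.0000 0.0000 0.0000 0.0000
88.1237 74.5337 53.6050 21.3748 0.0000 0.0000 0.0000 0.0000 0.0000
93.0104 82.0593 65.1946 39.2228 0.0000 0.0000 0.0000 0.0000 0.0000 0.0000

Δt=0.21100  u=1.24097  d=0.80582  q=0.47748  discount=0.98659
step 9 (expiry): payoffs max(K−S,0) = 93.0104 82.0593 65.1946 39.2228 0.0000 0.0000 0.0000 0.0000 0.0000 0.0000
step 8: (k=8,j=0): S=25.1663, (K−S)⁺=88.1237, hold=86.6041 ⇒ V=88.1237 exercise | (k=8,j=1): S=38.7563, (K−S)⁺=74.5337, hold=73.0141 ⇒ V=74.5337 exercise | (k=8,j=2): S=59.6850, (K−S)⁺=53.6050, hold=52.0855 ⇒ V=53.6050 exercise | (k=8,j=3): S=91.9152, (K−S)⁺=21.3748, hold=20.2198 ⇒ V=21.3748 exercise | (k=8,j=4): S=141.5500, (K−S)⁺=0.0000, hold=0.0000 ⇒ V=0.0000 continue | (k=8,j=5): S=217.9879, (K−S)⁺=0.0000, hold=0.0000 ⇒ V=0.0000 continue | (k=8,j=6): S=335.7027, (K−S)⁺=0.0000, hold=0.0000 ⇒ V=0.0000 continue | (k=8,j=7): S=516.9843, (K−S)⁺=0.0000, hold=0.0000 ⇒ V=0.0000 continue | (k=8,j=8): S=796.1591, (K−S)⁺=0.0000, hold=0.0000 ⇒ V=0.0000 continue  boundary S*=91.9152
step 7: (k=7,j=0): S=31.2307, (K−S)⁺=82.0593, hold=80.5398 ⇒ V=82.0593 exercise | (k=7,j=1): S=48.0954, (K−S)⁺=65.1946, hold=63.6750 ⇒ V=65.1946 exercise | (k=7,j=2): S=74.0672, (K−S)⁺=39.2228, hold=37.7032 ⇒ V=39.2228 exercise | (k=7,j=3): S=114.0640, (K−S)⁺=0.0000, hold=11.0190 ⇒ V=11.0190 continue | (k=7,j=4): S=175.6593, (K−S)⁺=0.0000, hold=0.0000 ⇒ V=0.0000 continue | (k=7,j=5): S=270.5164, (K−S)⁺=0.0000, hold=0.0000 ⇒ V=0.0000 continue | (k=7,j=6): S=416.5970, (K−S)⁺=0.0000, hold=0.0000 ⇒ V=0.0000 continue | (k=7,j=7): S=641.5620, (K−S)⁺=0.0000, hold=0.0000 ⇒ V=0.0000 continue  boundary S*=74.0672
step 6: (k=6,j=0): S=38.7563, (K−S)⁺=74.5337, hold=73.0141 ⇒ V=74.5337 exercise | (k=6,j=1): S=59.6850, (K−S)⁺=53.6050, hold=52.0855 ⇒ V=53.6050 exercise | (k=6,j=2): S=91.9152, (K−S)⁺=21.3748, hold=25.4106 ⇒ V=25.4106 continue | (k=6,j=3): S=141.5500, (K−S)⁺=0.0000, hold=5.6804 ⇒ V=5.6804 continue | (k=6,j=4): S=217.9879, (K−S)⁺=0.0000, hold=0.0000 ⇒ V=0.0000 continue | (k=6,j=5): S=335.7027, (K−S)⁺=0.0000, hold=0.0000 ⇒ V=0.0000 continue | (k=6,j=6): S=516.9843, (K−S)⁺=0.0000, hold=0.0000 ⇒ V=0.0000 continue  boundary S*=59.6850
step 5: (k=5,j=0): S=48.0954, (K−S)⁺=65.1946, hold=63.6750 ⇒ V=65.1946 exercise | (k=5,j=1): S=74.0672, (K−S)⁺=39.2228, hold=39.6043 ⇒ V=39.6043 continue | (k=5,j=2): S=114.0640, (K−S)⁺=0.0000, hold=15.7754 ⇒ V=15.7754 continue | (k=5,j=3): S=175.6593, (K−S)⁺=0.0000, hold=2.9283 ⇒ V=2.9283 continue | (k=5,j=4): S=270.5164, (K−S)⁺=0.0000, hold=0.0000 ⇒ V=0.0000 continue | (k=5,j=5): S=416.5970, (K−S)⁺=0.0000, hold=0.0000 ⇒ V=0.0000 continue  boundary S*=48.0954
step 4: (k=4,j=0): S=59.6850, (K−S)⁺=53.6050, hold=52.2652 ⇒ V=53.6050 exercise | (k=4,j=1): S=91.9152, (K−S)⁺=21.3748, hold=27.8479 ⇒ V=27.8479 continue | (k=4,j=2): S=141.5500, (K−S)⁺=0.0000, hold=9.5119 ⇒ V=9.5119 continue | (k=4,j=3): S=217.9879, (K−S)⁺=0.0000, hold=1.5096 ⇒ V=1.5096 continue | (k=4,j=4): S=335.7027, (K−S)⁺=0.0000, hold=0.0000 ⇒ V=0.0000 continue  boundary S*=59.6850
step 3: (k=3,j=0): S=74.0672, (K−S)⁺=39.2228, hold=40.7525 ⇒ V=40.7525 continue | (k=3,j=1): S=114.0640, (K−S)⁺=0.0000, hold=18.8367 ⇒ V=18.8367 continue | (k=3,j=2): S=175.6593, (K−S)⁺=0.0000, hold=5.6146 ⇒ V=5.6146 continue | (k=3,j=3): S=270.5164, (K−S)⁺=0.0000, hold=0.7782 ⇒ V=0.7782 continue  boundary S*=-
step 2: (k=2,j=0): S=91.9152, (K−S)⁺=21.3748, hold=29.8819 ⇒ V=29.8819 continue | (k=2,j=1): S=141.5500, (K−S)⁺=0.0000, hold=12.3555 ⇒ V=12.3555 continue | (k=2,j=2): S=217.9879, (K−S)⁺=0.0000, hold=3.2610 ⇒ V=3.2610 continue  boundary S*=-
step 1: (k=1,j=0): S=114.0640, (K−S)⁺=0.0000, hold=21.2248 ⇒ V=21.2248 continue | (k=1,j=1): S=175.6593, (K−S)⁺=0.0000, hold=7.9056 ⇒ V=7.9056 continue  boundary S*=-
step 0: (k=0,j=0): S=141.5500, (K−S)⁺=0.0000, hold=14.6658 ⇒ V=14.6658 continue  boundary S*=-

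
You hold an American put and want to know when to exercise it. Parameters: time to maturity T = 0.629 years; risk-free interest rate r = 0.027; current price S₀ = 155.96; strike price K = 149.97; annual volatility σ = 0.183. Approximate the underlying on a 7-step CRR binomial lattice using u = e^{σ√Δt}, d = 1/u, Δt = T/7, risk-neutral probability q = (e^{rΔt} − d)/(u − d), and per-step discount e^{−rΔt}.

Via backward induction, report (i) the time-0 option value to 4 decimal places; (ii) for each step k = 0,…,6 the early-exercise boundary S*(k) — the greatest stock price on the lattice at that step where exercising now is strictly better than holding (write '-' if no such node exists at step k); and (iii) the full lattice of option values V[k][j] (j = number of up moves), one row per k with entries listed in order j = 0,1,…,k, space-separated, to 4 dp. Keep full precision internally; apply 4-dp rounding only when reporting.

params: Δt=0.08986 u=1.05639 d=0.94662 q=0.50842 e^(-rΔt)=0.99758
t_7 payoffs: 43.7402 31.4221 17.6755 2.3350 0.0000 0.0000 0.0000 0.0000
t_6: node(6,0) S=112.2200 payoff=37.7500 vs cont=37.3866 → 37.7500 [stop]  node(6,1) S=125.2327 payoff=24.7373 vs cont=24.3739 → 24.7373 [stop]  node(6,2) S=139.7544 payoff=10.2156 vs cont=9.8522 → 10.2156 [stop]  node(6,3) S=155.9600 payoff=0.0000 vs cont=1.1451 → 1.1451 [wait]  node(6,4) S=174.0447 payoff=0.0000 vs cont=0.0000 → 0.0000 [wait]  node(6,5) S=194.2265 payoff=0.0000 vs cont=0.0000 → 0.0000 [wait]  node(6,6) S=216.7486 payoff=0.0000 vs cont=0.0000 → 0.0000 [wait]  ⇒ S*(6)=139.7544
t_5: node(5,0) S=118.5479 payoff=31.4221 vs cont=31.0586 → 31.4221 [stop]  node(5,1) S=132.2945 payoff=17.6755 vs cont=17.3121 → 17.6755 [stop]  node(5,2) S=147.6350 payoff=2.3350 vs cont=5.5904 → 5.5904 [wait]  node(5,3) S=164.7544 payoff=0.0000 vs cont=0.5615 → 0.5615 [wait]  node(5,4) S=183.8589 payoff=0.0000 vs cont=0.0000 → 0.0000 [wait]  node(5,5) S=205.1788 payoff=0.0000 vs cont=0.0000 → 0.0000 [wait]  ⇒ S*(5)=132.2945
t_4: node(4,0) S=125.2327 payoff=24.7373 vs cont=24.3739 → 24.7373 [stop]  node(4,1) S=139.7544 payoff=10.2156 vs cont=11.5033 → 11.5033 [wait]  node(4,2) S=155.9600 payoff=0.0000 vs cont=3.0263 → 3.0263 [wait]  node(4,3) S=174.0447 payoff=0.0000 vs cont=0.2754 → 0.2754 [wait]  node(4,4) S=194.2265 payoff=0.0000 vs cont=0.0000 → 0.0000 [wait]  ⇒ S*(4)=125.2327
t_3: node(3,0) S=132.2945 payoff=17.6755 vs cont=17.9652 → 17.9652 [wait]  node(3,1) S=147.6350 payoff=2.3350 vs cont=7.1760 → 7.1760 [wait]  node(3,2) S=164.7544 payoff=0.0000 vs cont=1.6237 → 1.6237 [wait]  node(3,3) S=183.8589 payoff=0.0000 vs cont=0.1350 → 0.1350 [wait]  ⇒ S*(3)=-
t_2: node(2,0) S=139.7544 payoff=10.2156 vs cont=12.4495 → 12.4495 [wait]  node(2,1) S=155.9600 payoff=0.0000 vs cont=4.3425 → 4.3425 [wait]  node(2,2) S=174.0447 payoff=0.0000 vs cont=0.8647 → 0.8647 [wait]  ⇒ S*(2)=-
t_1: node(1,0) S=147.6350 payoff=2.3350 vs cont=8.3076 → 8.3076 [wait]  node(1,1) S=164.7544 payoff=0.0000 vs cont=2.5681 → 2.5681 [wait]  ⇒ S*(1)=-
t_0: node(0,0) S=155.9600 payoff=0.0000 vs cont=5.3765 → 5.3765 [wait]  ⇒ S*(0)=-

price = 5.3765
boundary = - - - - 125.2327 132.2945 139.7544
tree:
5.3765
8.3076 2.5681
12.4495 4.3425 0.8647
17.9652 7.1760 1.6237 0.1350
24.7373 11.5033 3.0263 0.2754 0.0000
31.4221 17.6755 5.5904 0.5615 0.0000 0.0000
37.7500 24.7373 10.2156 1.1451 0.0000 0.0000 0.0000
43.7402 31.4221 17.6755 2.3350 0.0000 0.0000 0.0000 0.0000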